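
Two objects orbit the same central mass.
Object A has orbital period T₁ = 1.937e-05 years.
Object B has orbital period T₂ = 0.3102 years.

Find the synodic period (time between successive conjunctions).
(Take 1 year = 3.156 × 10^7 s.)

Convert to SI: T₁ = 1.937e-05 years = 611.317 s; T₂ = 0.3102 years = 9.78991e+06 s.
T_syn = |T₁ · T₂ / (T₁ − T₂)|.
T_syn = |611.317 · 9.78991e+06 / (611.317 − 9.78991e+06)| s ≈ 611.4 s = 1.937e-05 years.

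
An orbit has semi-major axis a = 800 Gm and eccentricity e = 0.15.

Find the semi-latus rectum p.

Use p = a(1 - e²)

Convert to SI: a = 800 Gm = 8e+11 m.
p = a (1 − e²).
p = 8e+11 · (1 − (0.15)²) = 8e+11 · 0.9775 ≈ 7.82e+11 m = 782 Gm.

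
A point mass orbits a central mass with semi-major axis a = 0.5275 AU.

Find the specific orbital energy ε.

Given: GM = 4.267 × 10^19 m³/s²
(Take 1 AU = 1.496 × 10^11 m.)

Convert to SI: a = 0.5275 AU = 7.8914e+10 m.
ε = −GM / (2a).
ε = −4.267e+19 / (2 · 7.8914e+10) J/kg ≈ -2.704e+08 J/kg = -270.4 MJ/kg.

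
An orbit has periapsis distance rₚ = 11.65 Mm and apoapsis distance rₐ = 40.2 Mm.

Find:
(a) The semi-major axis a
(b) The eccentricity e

Convert to SI: rₚ = 11.65 Mm = 1.165e+07 m; rₐ = 40.2 Mm = 4.02e+07 m.
(a) a = (rₚ + rₐ) / 2 = (1.165e+07 + 4.02e+07) / 2 ≈ 2.592e+07 m = 25.93 Mm.
(b) e = (rₐ − rₚ) / (rₐ + rₚ) = (4.02e+07 − 1.165e+07) / (4.02e+07 + 1.165e+07) ≈ 0.5506.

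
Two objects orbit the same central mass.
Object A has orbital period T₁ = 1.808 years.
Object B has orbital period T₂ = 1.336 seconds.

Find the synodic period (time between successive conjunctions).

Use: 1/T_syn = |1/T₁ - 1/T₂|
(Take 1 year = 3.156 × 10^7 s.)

Convert to SI: T₁ = 1.808 years = 5.70605e+07 s.
T_syn = |T₁ · T₂ / (T₁ − T₂)|.
T_syn = |5.70605e+07 · 1.336 / (5.70605e+07 − 1.336)| s ≈ 1.336 s = 1.336 seconds.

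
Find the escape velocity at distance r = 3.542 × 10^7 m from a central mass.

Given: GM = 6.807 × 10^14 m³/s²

Escape velocity comes from setting total energy to zero: ½v² − GM/r = 0 ⇒ v_esc = √(2GM / r).
v_esc = √(2 · 6.807e+14 / 3.542e+07) m/s ≈ 6200 m/s = 6.2 km/s.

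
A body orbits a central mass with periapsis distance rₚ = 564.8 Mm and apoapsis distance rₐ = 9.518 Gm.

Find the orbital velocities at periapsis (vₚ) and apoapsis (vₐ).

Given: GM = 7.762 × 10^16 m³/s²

Convert to SI: rₚ = 564.8 Mm = 5.648e+08 m; rₐ = 9.518 Gm = 9.518e+09 m.
Use the vis-viva equation v² = GM(2/r − 1/a) with a = (rₚ + rₐ)/2 = (5.648e+08 + 9.518e+09)/2 = 5.0414e+09 m.
vₚ = √(GM · (2/rₚ − 1/a)) = √(7.762e+16 · (2/5.648e+08 − 1/5.0414e+09)) m/s ≈ 1.611e+04 m/s = 16.11 km/s.
vₐ = √(GM · (2/rₐ − 1/a)) = √(7.762e+16 · (2/9.518e+09 − 1/5.0414e+09)) m/s ≈ 955.8 m/s = 955.8 m/s.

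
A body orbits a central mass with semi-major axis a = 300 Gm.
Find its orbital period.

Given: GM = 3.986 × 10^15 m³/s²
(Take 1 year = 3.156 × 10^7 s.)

Convert to SI: a = 300 Gm = 3e+11 m.
Kepler's third law: T = 2π √(a³ / GM).
Substituting a = 3e+11 m and GM = 3.986e+15 m³/s²:
T = 2π √((3e+11)³ / 3.986e+15) s
T ≈ 1.635e+10 s = 518.2 years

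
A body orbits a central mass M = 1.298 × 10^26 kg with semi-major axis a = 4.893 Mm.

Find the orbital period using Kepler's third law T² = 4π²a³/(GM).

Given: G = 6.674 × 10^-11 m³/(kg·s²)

Convert to SI: a = 4.893 Mm = 4.893e+06 m.
GM = G · M = 6.674e-11 · 1.298e+26 = 8.66285e+15 m³/s².
Kepler's third law: T = 2π √(a³ / GM).
Substituting a = 4.893e+06 m and GM = 8.66285e+15 m³/s²:
T = 2π √((4.893e+06)³ / 8.66285e+15) s
T ≈ 730.7 s = 12.18 minutes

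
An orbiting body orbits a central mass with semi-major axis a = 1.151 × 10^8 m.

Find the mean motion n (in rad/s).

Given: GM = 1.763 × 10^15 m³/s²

n = √(GM / a³).
n = √(1.763e+15 / (1.151e+08)³) rad/s ≈ 3.4e-05 rad/s.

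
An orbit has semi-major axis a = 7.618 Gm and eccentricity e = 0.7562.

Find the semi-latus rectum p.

Convert to SI: a = 7.618 Gm = 7.618e+09 m.
p = a (1 − e²).
p = 7.618e+09 · (1 − (0.7562)²) = 7.618e+09 · 0.428162 ≈ 3.262e+09 m = 3.262 Gm.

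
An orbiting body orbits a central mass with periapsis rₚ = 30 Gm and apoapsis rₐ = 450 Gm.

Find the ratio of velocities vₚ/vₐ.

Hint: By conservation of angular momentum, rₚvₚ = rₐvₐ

Convert to SI: rₚ = 30 Gm = 3e+10 m; rₐ = 450 Gm = 4.5e+11 m.
Conservation of angular momentum gives rₚvₚ = rₐvₐ, so vₚ/vₐ = rₐ/rₚ.
vₚ/vₐ = 4.5e+11 / 3e+10 ≈ 15.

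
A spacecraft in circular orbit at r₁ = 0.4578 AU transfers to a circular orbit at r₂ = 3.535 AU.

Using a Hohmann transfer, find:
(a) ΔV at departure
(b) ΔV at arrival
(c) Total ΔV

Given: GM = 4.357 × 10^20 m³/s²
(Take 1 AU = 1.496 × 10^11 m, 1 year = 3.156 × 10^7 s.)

Convert to SI: r₁ = 0.4578 AU = 6.84869e+10 m; r₂ = 3.535 AU = 5.28836e+11 m.
Transfer semi-major axis: a_t = (r₁ + r₂)/2 = (6.84869e+10 + 5.28836e+11)/2 = 2.98661e+11 m.
Circular speeds: v₁ = √(GM/r₁) = 79760.9 m/s, v₂ = √(GM/r₂) = 28703.4 m/s.
Transfer speeds (vis-viva v² = GM(2/r − 1/a_t)): v₁ᵗ = 106136 m/s, v₂ᵗ = 13745.1 m/s.
(a) ΔV₁ = |v₁ᵗ − v₁| ≈ 2.637e+04 m/s = 5.564 AU/year.
(b) ΔV₂ = |v₂ − v₂ᵗ| ≈ 1.496e+04 m/s = 3.156 AU/year.
(c) ΔV_total = ΔV₁ + ΔV₂ ≈ 4.133e+04 m/s = 8.72 AU/year.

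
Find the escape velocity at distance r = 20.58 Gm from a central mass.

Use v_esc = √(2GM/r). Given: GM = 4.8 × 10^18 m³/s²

Convert to SI: r = 20.58 Gm = 2.058e+10 m.
Escape velocity comes from setting total energy to zero: ½v² − GM/r = 0 ⇒ v_esc = √(2GM / r).
v_esc = √(2 · 4.8e+18 / 2.058e+10) m/s ≈ 2.16e+04 m/s = 21.6 km/s.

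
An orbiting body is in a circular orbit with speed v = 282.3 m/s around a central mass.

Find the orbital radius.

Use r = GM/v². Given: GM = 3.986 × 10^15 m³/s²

For a circular orbit, v² = GM / r, so r = GM / v².
r = 3.986e+15 / (282.3)² m ≈ 5.002e+10 m = 50.02 Gm.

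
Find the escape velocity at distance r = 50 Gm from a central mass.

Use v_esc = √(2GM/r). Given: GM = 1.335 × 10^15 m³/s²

Convert to SI: r = 50 Gm = 5e+10 m.
Escape velocity comes from setting total energy to zero: ½v² − GM/r = 0 ⇒ v_esc = √(2GM / r).
v_esc = √(2 · 1.335e+15 / 5e+10) m/s ≈ 231.1 m/s = 231.1 m/s.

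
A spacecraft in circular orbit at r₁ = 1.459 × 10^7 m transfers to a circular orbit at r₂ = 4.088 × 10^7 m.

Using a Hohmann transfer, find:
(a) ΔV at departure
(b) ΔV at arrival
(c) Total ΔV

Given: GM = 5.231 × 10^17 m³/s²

Transfer semi-major axis: a_t = (r₁ + r₂)/2 = (1.459e+07 + 4.088e+07)/2 = 2.7735e+07 m.
Circular speeds: v₁ = √(GM/r₁) = 189350 m/s, v₂ = √(GM/r₂) = 113119 m/s.
Transfer speeds (vis-viva v² = GM(2/r − 1/a_t)): v₁ᵗ = 229883 m/s, v₂ᵗ = 82044.7 m/s.
(a) ΔV₁ = |v₁ᵗ − v₁| ≈ 4.053e+04 m/s = 40.53 km/s.
(b) ΔV₂ = |v₂ − v₂ᵗ| ≈ 3.107e+04 m/s = 31.07 km/s.
(c) ΔV_total = ΔV₁ + ΔV₂ ≈ 7.161e+04 m/s = 71.61 km/s.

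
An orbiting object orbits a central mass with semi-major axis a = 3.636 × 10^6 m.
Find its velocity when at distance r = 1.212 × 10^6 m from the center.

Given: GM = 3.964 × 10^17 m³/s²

Vis-viva: v = √(GM · (2/r − 1/a)).
2/r − 1/a = 2/1.212e+06 − 1/3.636e+06 = 1.37514e-06 m⁻¹.
v = √(3.964e+17 · 1.37514e-06) m/s ≈ 7.383e+05 m/s = 738.3 km/s.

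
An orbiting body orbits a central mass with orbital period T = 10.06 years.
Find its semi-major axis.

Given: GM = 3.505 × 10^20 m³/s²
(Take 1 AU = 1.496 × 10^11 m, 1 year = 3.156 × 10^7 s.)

Convert to SI: T = 10.06 years = 3.17494e+08 s.
Invert Kepler's third law: a = (GM · T² / (4π²))^(1/3).
Substituting T = 3.17494e+08 s and GM = 3.505e+20 m³/s²:
a = (3.505e+20 · (3.17494e+08)² / (4π²))^(1/3) m
a ≈ 9.637e+11 m = 6.442 AU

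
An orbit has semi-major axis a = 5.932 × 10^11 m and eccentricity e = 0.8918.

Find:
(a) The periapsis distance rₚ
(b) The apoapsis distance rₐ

(a) rₚ = a(1 − e) = 5.932e+11 · (1 − 0.8918) = 5.932e+11 · 0.1082 ≈ 6.418e+10 m = 6.418 × 10^10 m.
(b) rₐ = a(1 + e) = 5.932e+11 · (1 + 0.8918) = 5.932e+11 · 1.8918 ≈ 1.122e+12 m = 1.122 × 10^12 m.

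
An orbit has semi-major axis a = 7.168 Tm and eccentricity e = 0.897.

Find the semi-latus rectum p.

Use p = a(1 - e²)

Convert to SI: a = 7.168 Tm = 7.168e+12 m.
p = a (1 − e²).
p = 7.168e+12 · (1 − (0.897)²) = 7.168e+12 · 0.195391 ≈ 1.401e+12 m = 1.401 Tm.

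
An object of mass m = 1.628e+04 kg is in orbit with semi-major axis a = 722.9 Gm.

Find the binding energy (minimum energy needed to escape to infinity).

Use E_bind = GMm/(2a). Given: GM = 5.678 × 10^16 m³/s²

Convert to SI: a = 722.9 Gm = 7.229e+11 m.
Total orbital energy is E = −GMm/(2a); binding energy is E_bind = −E = GMm/(2a).
E_bind = 5.678e+16 · 1.628e+04 / (2 · 7.229e+11) J ≈ 6.394e+08 J = 639.4 MJ.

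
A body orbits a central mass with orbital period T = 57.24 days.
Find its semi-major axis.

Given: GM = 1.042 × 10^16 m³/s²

Convert to SI: T = 57.24 days = 4.94554e+06 s.
Invert Kepler's third law: a = (GM · T² / (4π²))^(1/3).
Substituting T = 4.94554e+06 s and GM = 1.042e+16 m³/s²:
a = (1.042e+16 · (4.94554e+06)² / (4π²))^(1/3) m
a ≈ 1.862e+09 m = 1.862 Gm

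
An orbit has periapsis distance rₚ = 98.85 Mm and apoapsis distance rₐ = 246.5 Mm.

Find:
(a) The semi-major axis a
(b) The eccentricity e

Convert to SI: rₚ = 98.85 Mm = 9.885e+07 m; rₐ = 246.5 Mm = 2.465e+08 m.
(a) a = (rₚ + rₐ) / 2 = (9.885e+07 + 2.465e+08) / 2 ≈ 1.727e+08 m = 172.7 Mm.
(b) e = (rₐ − rₚ) / (rₐ + rₚ) = (2.465e+08 − 9.885e+07) / (2.465e+08 + 9.885e+07) ≈ 0.4275.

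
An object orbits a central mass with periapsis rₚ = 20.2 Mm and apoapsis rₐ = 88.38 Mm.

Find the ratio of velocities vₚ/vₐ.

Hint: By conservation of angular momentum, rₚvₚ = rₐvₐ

Convert to SI: rₚ = 20.2 Mm = 2.02e+07 m; rₐ = 88.38 Mm = 8.838e+07 m.
Conservation of angular momentum gives rₚvₚ = rₐvₐ, so vₚ/vₐ = rₐ/rₚ.
vₚ/vₐ = 8.838e+07 / 2.02e+07 ≈ 4.375.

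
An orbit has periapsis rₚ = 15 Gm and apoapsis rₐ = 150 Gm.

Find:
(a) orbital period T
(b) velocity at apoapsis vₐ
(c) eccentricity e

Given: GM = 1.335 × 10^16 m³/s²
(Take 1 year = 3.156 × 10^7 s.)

Convert to SI: rₚ = 15 Gm = 1.5e+10 m; rₐ = 150 Gm = 1.5e+11 m.
(a) With a = (rₚ + rₐ)/2 = 8.25e+10 m, T = 2π √(a³/GM) = 2π √((8.25e+10)³/1.335e+16) s ≈ 1.289e+09 s
(b) With a = (rₚ + rₐ)/2 = 8.25e+10 m, vₐ = √(GM (2/rₐ − 1/a)) = √(1.335e+16 · (2/1.5e+11 − 1/8.25e+10)) m/s ≈ 127.2 m/s
(c) e = (rₐ − rₚ)/(rₐ + rₚ) = (1.5e+11 − 1.5e+10)/(1.5e+11 + 1.5e+10) ≈ 0.8182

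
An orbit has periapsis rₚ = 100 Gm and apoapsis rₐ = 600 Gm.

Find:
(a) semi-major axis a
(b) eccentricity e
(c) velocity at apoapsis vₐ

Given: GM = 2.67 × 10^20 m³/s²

Convert to SI: rₚ = 100 Gm = 1e+11 m; rₐ = 600 Gm = 6e+11 m.
(a) a = (rₚ + rₐ)/2 = (1e+11 + 6e+11)/2 ≈ 3.5e+11 m
(b) e = (rₐ − rₚ)/(rₐ + rₚ) = (6e+11 − 1e+11)/(6e+11 + 1e+11) ≈ 0.7143
(c) With a = (rₚ + rₐ)/2 = 3.5e+11 m, vₐ = √(GM (2/rₐ − 1/a)) = √(2.67e+20 · (2/6e+11 − 1/3.5e+11)) m/s ≈ 1.128e+04 m/s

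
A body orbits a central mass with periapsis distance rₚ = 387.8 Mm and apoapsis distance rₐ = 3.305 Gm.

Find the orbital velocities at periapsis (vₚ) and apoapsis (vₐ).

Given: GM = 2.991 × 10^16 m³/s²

Convert to SI: rₚ = 387.8 Mm = 3.878e+08 m; rₐ = 3.305 Gm = 3.305e+09 m.
Use the vis-viva equation v² = GM(2/r − 1/a) with a = (rₚ + rₐ)/2 = (3.878e+08 + 3.305e+09)/2 = 1.8464e+09 m.
vₚ = √(GM · (2/rₚ − 1/a)) = √(2.991e+16 · (2/3.878e+08 − 1/1.8464e+09)) m/s ≈ 1.175e+04 m/s = 11.75 km/s.
vₐ = √(GM · (2/rₐ − 1/a)) = √(2.991e+16 · (2/3.305e+09 − 1/1.8464e+09)) m/s ≈ 1379 m/s = 1.379 km/s.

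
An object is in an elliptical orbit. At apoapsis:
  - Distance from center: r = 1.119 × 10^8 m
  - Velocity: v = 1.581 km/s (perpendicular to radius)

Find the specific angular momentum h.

Convert to SI: v = 1.581 km/s = 1581 m/s.
With v perpendicular to r, h = r · v.
h = 1.119e+08 · 1581 m²/s ≈ 1.769e+11 m²/s.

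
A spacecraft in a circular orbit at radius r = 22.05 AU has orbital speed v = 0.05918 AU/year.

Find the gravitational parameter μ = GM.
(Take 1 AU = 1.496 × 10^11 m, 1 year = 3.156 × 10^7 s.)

Convert to SI: r = 22.05 AU = 3.29868e+12 m; v = 0.05918 AU/year = 280.524 m/s.
For a circular orbit v² = GM/r, so GM = v² · r.
GM = (280.524)² · 3.29868e+12 m³/s² ≈ 2.596e+17 m³/s² = 2.596 × 10^17 m³/s².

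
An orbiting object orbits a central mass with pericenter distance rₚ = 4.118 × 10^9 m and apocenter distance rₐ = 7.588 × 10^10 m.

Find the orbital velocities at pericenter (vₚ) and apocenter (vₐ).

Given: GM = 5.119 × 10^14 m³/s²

Use the vis-viva equation v² = GM(2/r − 1/a) with a = (rₚ + rₐ)/2 = (4.118e+09 + 7.588e+10)/2 = 3.9999e+10 m.
vₚ = √(GM · (2/rₚ − 1/a)) = √(5.119e+14 · (2/4.118e+09 − 1/3.9999e+10)) m/s ≈ 485.6 m/s = 485.6 m/s.
vₐ = √(GM · (2/rₐ − 1/a)) = √(5.119e+14 · (2/7.588e+10 − 1/3.9999e+10)) m/s ≈ 26.35 m/s = 26.35 m/s.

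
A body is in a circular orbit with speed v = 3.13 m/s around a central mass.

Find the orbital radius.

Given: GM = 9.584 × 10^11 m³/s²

For a circular orbit, v² = GM / r, so r = GM / v².
r = 9.584e+11 / (3.13)² m ≈ 9.783e+10 m = 9.783 × 10^10 m.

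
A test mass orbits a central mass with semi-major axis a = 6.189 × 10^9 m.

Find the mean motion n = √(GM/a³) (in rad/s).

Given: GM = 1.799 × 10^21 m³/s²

n = √(GM / a³).
n = √(1.799e+21 / (6.189e+09)³) rad/s ≈ 8.711e-05 rad/s.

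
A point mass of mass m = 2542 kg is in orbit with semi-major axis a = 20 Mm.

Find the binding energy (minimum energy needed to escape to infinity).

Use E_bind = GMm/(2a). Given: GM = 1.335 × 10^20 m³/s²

Convert to SI: a = 20 Mm = 2e+07 m.
Total orbital energy is E = −GMm/(2a); binding energy is E_bind = −E = GMm/(2a).
E_bind = 1.335e+20 · 2542 / (2 · 2e+07) J ≈ 8.484e+15 J = 8.484 PJ.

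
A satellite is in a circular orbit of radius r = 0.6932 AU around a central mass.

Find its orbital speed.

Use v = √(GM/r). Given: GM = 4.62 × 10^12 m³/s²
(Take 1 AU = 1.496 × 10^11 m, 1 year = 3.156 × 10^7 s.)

Convert to SI: r = 0.6932 AU = 1.03703e+11 m.
For a circular orbit, gravity supplies the centripetal force, so v = √(GM / r).
v = √(4.62e+12 / 1.03703e+11) m/s ≈ 6.675 m/s = 0.001408 AU/year.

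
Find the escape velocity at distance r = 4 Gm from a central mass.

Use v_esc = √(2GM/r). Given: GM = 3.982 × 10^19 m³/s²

Convert to SI: r = 4 Gm = 4e+09 m.
Escape velocity comes from setting total energy to zero: ½v² − GM/r = 0 ⇒ v_esc = √(2GM / r).
v_esc = √(2 · 3.982e+19 / 4e+09) m/s ≈ 1.411e+05 m/s = 141.1 km/s.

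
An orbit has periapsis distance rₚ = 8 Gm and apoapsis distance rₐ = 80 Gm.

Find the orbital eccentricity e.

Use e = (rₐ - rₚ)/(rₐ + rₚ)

Convert to SI: rₚ = 8 Gm = 8e+09 m; rₐ = 80 Gm = 8e+10 m.
e = (rₐ − rₚ) / (rₐ + rₚ).
e = (8e+10 − 8e+09) / (8e+10 + 8e+09) = 7.2e+10 / 8.8e+10 ≈ 0.8182.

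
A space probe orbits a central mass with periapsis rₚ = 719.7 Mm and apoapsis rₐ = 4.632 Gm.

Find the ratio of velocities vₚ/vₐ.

Convert to SI: rₚ = 719.7 Mm = 7.197e+08 m; rₐ = 4.632 Gm = 4.632e+09 m.
Conservation of angular momentum gives rₚvₚ = rₐvₐ, so vₚ/vₐ = rₐ/rₚ.
vₚ/vₐ = 4.632e+09 / 7.197e+08 ≈ 6.436.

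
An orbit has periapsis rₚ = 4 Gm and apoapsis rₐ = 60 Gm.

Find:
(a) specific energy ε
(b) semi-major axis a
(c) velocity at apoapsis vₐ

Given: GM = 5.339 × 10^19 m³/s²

Convert to SI: rₚ = 4 Gm = 4e+09 m; rₐ = 60 Gm = 6e+10 m.
(a) With a = (rₚ + rₐ)/2 = 3.2e+10 m, ε = −GM/(2a) = −5.339e+19/(2 · 3.2e+10) J/kg ≈ -8.342e+08 J/kg
(b) a = (rₚ + rₐ)/2 = (4e+09 + 6e+10)/2 ≈ 3.2e+10 m
(c) With a = (rₚ + rₐ)/2 = 3.2e+10 m, vₐ = √(GM (2/rₐ − 1/a)) = √(5.339e+19 · (2/6e+10 − 1/3.2e+10)) m/s ≈ 1.055e+04 m/s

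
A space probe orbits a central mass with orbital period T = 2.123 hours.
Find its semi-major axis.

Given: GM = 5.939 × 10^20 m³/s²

Convert to SI: T = 2.123 hours = 7642.8 s.
Invert Kepler's third law: a = (GM · T² / (4π²))^(1/3).
Substituting T = 7642.8 s and GM = 5.939e+20 m³/s²:
a = (5.939e+20 · (7642.8)² / (4π²))^(1/3) m
a ≈ 9.578e+08 m = 957.8 Mm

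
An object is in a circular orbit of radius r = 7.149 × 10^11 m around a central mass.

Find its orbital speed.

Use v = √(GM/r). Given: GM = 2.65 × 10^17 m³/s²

For a circular orbit, gravity supplies the centripetal force, so v = √(GM / r).
v = √(2.65e+17 / 7.149e+11) m/s ≈ 608.8 m/s = 608.8 m/s.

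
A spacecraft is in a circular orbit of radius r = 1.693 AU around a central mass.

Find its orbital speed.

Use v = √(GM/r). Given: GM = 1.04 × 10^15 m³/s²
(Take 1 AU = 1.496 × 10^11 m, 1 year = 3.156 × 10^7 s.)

Convert to SI: r = 1.693 AU = 2.53273e+11 m.
For a circular orbit, gravity supplies the centripetal force, so v = √(GM / r).
v = √(1.04e+15 / 2.53273e+11) m/s ≈ 64.08 m/s = 0.01352 AU/year.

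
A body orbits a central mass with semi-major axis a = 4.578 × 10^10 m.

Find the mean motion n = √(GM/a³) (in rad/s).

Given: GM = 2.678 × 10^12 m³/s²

n = √(GM / a³).
n = √(2.678e+12 / (4.578e+10)³) rad/s ≈ 1.671e-10 rad/s.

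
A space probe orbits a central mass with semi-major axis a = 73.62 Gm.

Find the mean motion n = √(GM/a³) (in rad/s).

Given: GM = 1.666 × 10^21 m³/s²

Convert to SI: a = 73.62 Gm = 7.362e+10 m.
n = √(GM / a³).
n = √(1.666e+21 / (7.362e+10)³) rad/s ≈ 2.043e-06 rad/s.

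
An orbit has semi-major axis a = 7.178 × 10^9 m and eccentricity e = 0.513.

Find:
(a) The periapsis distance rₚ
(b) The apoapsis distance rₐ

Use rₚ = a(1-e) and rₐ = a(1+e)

(a) rₚ = a(1 − e) = 7.178e+09 · (1 − 0.513) = 7.178e+09 · 0.487 ≈ 3.496e+09 m = 3.496 × 10^9 m.
(b) rₐ = a(1 + e) = 7.178e+09 · (1 + 0.513) = 7.178e+09 · 1.513 ≈ 1.086e+10 m = 1.086 × 10^10 m.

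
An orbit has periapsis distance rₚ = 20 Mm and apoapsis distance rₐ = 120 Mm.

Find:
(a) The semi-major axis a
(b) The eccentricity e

Convert to SI: rₚ = 20 Mm = 2e+07 m; rₐ = 120 Mm = 1.2e+08 m.
(a) a = (rₚ + rₐ) / 2 = (2e+07 + 1.2e+08) / 2 ≈ 7e+07 m = 70 Mm.
(b) e = (rₐ − rₚ) / (rₐ + rₚ) = (1.2e+08 − 2e+07) / (1.2e+08 + 2e+07) ≈ 0.7143.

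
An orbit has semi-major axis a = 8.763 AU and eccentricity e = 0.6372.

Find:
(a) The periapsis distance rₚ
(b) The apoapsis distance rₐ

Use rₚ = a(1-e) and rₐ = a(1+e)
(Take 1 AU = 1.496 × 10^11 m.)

Convert to SI: a = 8.763 AU = 1.31094e+12 m.
(a) rₚ = a(1 − e) = 1.31094e+12 · (1 − 0.6372) = 1.31094e+12 · 0.3628 ≈ 4.756e+11 m = 3.179 AU.
(b) rₐ = a(1 + e) = 1.31094e+12 · (1 + 0.6372) = 1.31094e+12 · 1.6372 ≈ 2.146e+12 m = 14.35 AU.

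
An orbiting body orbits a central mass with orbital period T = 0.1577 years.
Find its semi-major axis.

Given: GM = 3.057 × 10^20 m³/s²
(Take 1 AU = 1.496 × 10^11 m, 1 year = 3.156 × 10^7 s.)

Convert to SI: T = 0.1577 years = 4.97701e+06 s.
Invert Kepler's third law: a = (GM · T² / (4π²))^(1/3).
Substituting T = 4.97701e+06 s and GM = 3.057e+20 m³/s²:
a = (3.057e+20 · (4.97701e+06)² / (4π²))^(1/3) m
a ≈ 5.767e+10 m = 0.3855 AU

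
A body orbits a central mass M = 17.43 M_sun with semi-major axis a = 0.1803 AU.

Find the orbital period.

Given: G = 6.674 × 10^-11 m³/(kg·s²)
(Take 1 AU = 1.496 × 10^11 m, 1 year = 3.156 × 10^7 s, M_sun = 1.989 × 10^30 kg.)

Convert to SI: a = 0.1803 AU = 2.69729e+10 m; M = 17.43 M_sun = 3.46683e+31 kg.
GM = G · M = 6.674e-11 · 3.46683e+31 = 2.31376e+21 m³/s².
Kepler's third law: T = 2π √(a³ / GM).
Substituting a = 2.69729e+10 m and GM = 2.31376e+21 m³/s²:
T = 2π √((2.69729e+10)³ / 2.31376e+21) s
T ≈ 5.786e+05 s = 0.01833 years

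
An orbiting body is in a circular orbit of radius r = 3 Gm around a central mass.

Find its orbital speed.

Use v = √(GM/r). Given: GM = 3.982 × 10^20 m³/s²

Convert to SI: r = 3 Gm = 3e+09 m.
For a circular orbit, gravity supplies the centripetal force, so v = √(GM / r).
v = √(3.982e+20 / 3e+09) m/s ≈ 3.643e+05 m/s = 364.3 km/s.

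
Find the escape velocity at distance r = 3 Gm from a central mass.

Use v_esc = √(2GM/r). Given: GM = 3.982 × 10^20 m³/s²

Convert to SI: r = 3 Gm = 3e+09 m.
Escape velocity comes from setting total energy to zero: ½v² − GM/r = 0 ⇒ v_esc = √(2GM / r).
v_esc = √(2 · 3.982e+20 / 3e+09) m/s ≈ 5.152e+05 m/s = 515.2 km/s.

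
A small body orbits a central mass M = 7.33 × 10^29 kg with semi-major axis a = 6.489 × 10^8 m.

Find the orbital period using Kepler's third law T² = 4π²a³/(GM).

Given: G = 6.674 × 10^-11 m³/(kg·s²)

GM = G · M = 6.674e-11 · 7.33e+29 = 4.89204e+19 m³/s².
Kepler's third law: T = 2π √(a³ / GM).
Substituting a = 6.489e+08 m and GM = 4.89204e+19 m³/s²:
T = 2π √((6.489e+08)³ / 4.89204e+19) s
T ≈ 1.485e+04 s = 4.125 hours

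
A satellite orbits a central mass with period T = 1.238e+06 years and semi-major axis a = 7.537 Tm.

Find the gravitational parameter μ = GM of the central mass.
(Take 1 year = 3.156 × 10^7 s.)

Convert to SI: T = 1.238e+06 years = 3.90713e+13 s; a = 7.537 Tm = 7.537e+12 m.
GM = 4π² · a³ / T².
GM = 4π² · (7.537e+12)³ / (3.90713e+13)² m³/s² ≈ 1.107e+13 m³/s² = 1.107 × 10^13 m³/s².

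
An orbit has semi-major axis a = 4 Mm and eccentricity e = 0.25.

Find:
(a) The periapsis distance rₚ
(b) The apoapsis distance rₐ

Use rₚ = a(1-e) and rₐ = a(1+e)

Convert to SI: a = 4 Mm = 4e+06 m.
(a) rₚ = a(1 − e) = 4e+06 · (1 − 0.25) = 4e+06 · 0.75 ≈ 3e+06 m = 3 Mm.
(b) rₐ = a(1 + e) = 4e+06 · (1 + 0.25) = 4e+06 · 1.25 ≈ 5e+06 m = 5 Mm.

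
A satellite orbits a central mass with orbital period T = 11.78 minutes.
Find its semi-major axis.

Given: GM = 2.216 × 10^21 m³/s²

Convert to SI: T = 11.78 minutes = 706.8 s.
Invert Kepler's third law: a = (GM · T² / (4π²))^(1/3).
Substituting T = 706.8 s and GM = 2.216e+21 m³/s²:
a = (2.216e+21 · (706.8)² / (4π²))^(1/3) m
a ≈ 3.038e+08 m = 303.8 Mm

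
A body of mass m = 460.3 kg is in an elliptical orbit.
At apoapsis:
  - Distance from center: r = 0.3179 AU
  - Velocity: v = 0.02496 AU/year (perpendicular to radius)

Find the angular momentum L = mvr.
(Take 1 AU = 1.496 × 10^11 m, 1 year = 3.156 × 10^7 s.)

Convert to SI: r = 0.3179 AU = 4.75578e+10 m; v = 0.02496 AU/year = 118.315 m/s.
Since v is perpendicular to r, L = m · v · r.
L = 460.3 · 118.315 · 4.75578e+10 kg·m²/s ≈ 2.59e+15 kg·m²/s.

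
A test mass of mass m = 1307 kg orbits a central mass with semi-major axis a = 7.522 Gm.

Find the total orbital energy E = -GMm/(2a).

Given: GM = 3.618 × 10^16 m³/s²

Convert to SI: a = 7.522 Gm = 7.522e+09 m.
E = −GMm / (2a).
E = −3.618e+16 · 1307 / (2 · 7.522e+09) J ≈ -3.143e+09 J = -3.143 GJ.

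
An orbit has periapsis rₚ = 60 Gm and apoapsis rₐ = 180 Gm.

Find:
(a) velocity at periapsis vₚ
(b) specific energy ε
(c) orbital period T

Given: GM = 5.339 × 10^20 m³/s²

Convert to SI: rₚ = 60 Gm = 6e+10 m; rₐ = 180 Gm = 1.8e+11 m.
(a) With a = (rₚ + rₐ)/2 = 1.2e+11 m, vₚ = √(GM (2/rₚ − 1/a)) = √(5.339e+20 · (2/6e+10 − 1/1.2e+11)) m/s ≈ 1.155e+05 m/s
(b) With a = (rₚ + rₐ)/2 = 1.2e+11 m, ε = −GM/(2a) = −5.339e+20/(2 · 1.2e+11) J/kg ≈ -2.225e+09 J/kg
(c) With a = (rₚ + rₐ)/2 = 1.2e+11 m, T = 2π √(a³/GM) = 2π √((1.2e+11)³/5.339e+20) s ≈ 1.13e+07 s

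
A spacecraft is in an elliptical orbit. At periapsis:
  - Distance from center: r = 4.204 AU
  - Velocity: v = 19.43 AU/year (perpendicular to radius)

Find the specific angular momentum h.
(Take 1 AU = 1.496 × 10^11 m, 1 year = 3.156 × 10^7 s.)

Convert to SI: r = 4.204 AU = 6.28918e+11 m; v = 19.43 AU/year = 92101.6 m/s.
With v perpendicular to r, h = r · v.
h = 6.28918e+11 · 92101.6 m²/s ≈ 5.792e+16 m²/s.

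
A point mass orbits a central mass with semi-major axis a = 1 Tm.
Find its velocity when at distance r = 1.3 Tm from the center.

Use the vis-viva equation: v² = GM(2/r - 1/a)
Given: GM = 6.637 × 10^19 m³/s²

Convert to SI: a = 1 Tm = 1e+12 m; r = 1.3 Tm = 1.3e+12 m.
Vis-viva: v = √(GM · (2/r − 1/a)).
2/r − 1/a = 2/1.3e+12 − 1/1e+12 = 5.38462e-13 m⁻¹.
v = √(6.637e+19 · 5.38462e-13) m/s ≈ 5978 m/s = 5.978 km/s.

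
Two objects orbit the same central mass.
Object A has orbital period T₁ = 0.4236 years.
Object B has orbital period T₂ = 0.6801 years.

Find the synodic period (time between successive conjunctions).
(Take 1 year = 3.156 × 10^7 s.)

Convert to SI: T₁ = 0.4236 years = 1.33688e+07 s; T₂ = 0.6801 years = 2.1464e+07 s.
T_syn = |T₁ · T₂ / (T₁ − T₂)|.
T_syn = |1.33688e+07 · 2.1464e+07 / (1.33688e+07 − 2.1464e+07)| s ≈ 3.545e+07 s = 1.123 years.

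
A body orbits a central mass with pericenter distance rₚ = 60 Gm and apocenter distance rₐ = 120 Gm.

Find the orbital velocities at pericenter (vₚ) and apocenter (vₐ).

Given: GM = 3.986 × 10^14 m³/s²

Convert to SI: rₚ = 60 Gm = 6e+10 m; rₐ = 120 Gm = 1.2e+11 m.
Use the vis-viva equation v² = GM(2/r − 1/a) with a = (rₚ + rₐ)/2 = (6e+10 + 1.2e+11)/2 = 9e+10 m.
vₚ = √(GM · (2/rₚ − 1/a)) = √(3.986e+14 · (2/6e+10 − 1/9e+10)) m/s ≈ 94.12 m/s = 94.12 m/s.
vₐ = √(GM · (2/rₐ − 1/a)) = √(3.986e+14 · (2/1.2e+11 − 1/9e+10)) m/s ≈ 47.06 m/s = 47.06 m/s.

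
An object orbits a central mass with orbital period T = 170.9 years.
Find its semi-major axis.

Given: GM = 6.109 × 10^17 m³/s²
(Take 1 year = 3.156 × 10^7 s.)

Convert to SI: T = 170.9 years = 5.3936e+09 s.
Invert Kepler's third law: a = (GM · T² / (4π²))^(1/3).
Substituting T = 5.3936e+09 s and GM = 6.109e+17 m³/s²:
a = (6.109e+17 · (5.3936e+09)² / (4π²))^(1/3) m
a ≈ 7.664e+11 m = 766.4 Gm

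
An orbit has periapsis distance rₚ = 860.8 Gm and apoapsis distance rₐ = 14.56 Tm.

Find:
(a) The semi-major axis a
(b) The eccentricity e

Convert to SI: rₚ = 860.8 Gm = 8.608e+11 m; rₐ = 14.56 Tm = 1.456e+13 m.
(a) a = (rₚ + rₐ) / 2 = (8.608e+11 + 1.456e+13) / 2 ≈ 7.71e+12 m = 7.71 Tm.
(b) e = (rₐ − rₚ) / (rₐ + rₚ) = (1.456e+13 − 8.608e+11) / (1.456e+13 + 8.608e+11) ≈ 0.8884.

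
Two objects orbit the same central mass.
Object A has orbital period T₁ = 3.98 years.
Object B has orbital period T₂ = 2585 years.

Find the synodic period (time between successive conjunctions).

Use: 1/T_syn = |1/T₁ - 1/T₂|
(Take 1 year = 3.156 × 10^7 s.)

Convert to SI: T₁ = 3.98 years = 1.25609e+08 s; T₂ = 2585 years = 8.15826e+10 s.
T_syn = |T₁ · T₂ / (T₁ − T₂)|.
T_syn = |1.25609e+08 · 8.15826e+10 / (1.25609e+08 − 8.15826e+10)| s ≈ 1.258e+08 s = 3.986 years.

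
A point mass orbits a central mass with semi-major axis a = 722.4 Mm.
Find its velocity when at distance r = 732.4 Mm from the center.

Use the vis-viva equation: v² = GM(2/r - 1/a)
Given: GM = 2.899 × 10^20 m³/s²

Convert to SI: a = 722.4 Mm = 7.224e+08 m; r = 732.4 Mm = 7.324e+08 m.
Vis-viva: v = √(GM · (2/r − 1/a)).
2/r − 1/a = 2/7.324e+08 − 1/7.224e+08 = 1.34647e-09 m⁻¹.
v = √(2.899e+20 · 1.34647e-09) m/s ≈ 6.248e+05 m/s = 624.8 km/s.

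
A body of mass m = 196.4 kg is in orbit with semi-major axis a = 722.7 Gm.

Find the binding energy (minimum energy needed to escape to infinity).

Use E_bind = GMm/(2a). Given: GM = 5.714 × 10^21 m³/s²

Convert to SI: a = 722.7 Gm = 7.227e+11 m.
Total orbital energy is E = −GMm/(2a); binding energy is E_bind = −E = GMm/(2a).
E_bind = 5.714e+21 · 196.4 / (2 · 7.227e+11) J ≈ 7.764e+11 J = 776.4 GJ.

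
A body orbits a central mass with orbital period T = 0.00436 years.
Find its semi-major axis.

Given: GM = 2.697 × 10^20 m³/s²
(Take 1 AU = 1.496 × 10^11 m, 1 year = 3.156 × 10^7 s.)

Convert to SI: T = 0.00436 years = 137602 s.
Invert Kepler's third law: a = (GM · T² / (4π²))^(1/3).
Substituting T = 137602 s and GM = 2.697e+20 m³/s²:
a = (2.697e+20 · (137602)² / (4π²))^(1/3) m
a ≈ 5.057e+09 m = 0.03381 AU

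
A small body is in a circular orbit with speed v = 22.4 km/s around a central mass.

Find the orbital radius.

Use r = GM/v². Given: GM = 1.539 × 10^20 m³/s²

Convert to SI: v = 22.4 km/s = 22400 m/s.
For a circular orbit, v² = GM / r, so r = GM / v².
r = 1.539e+20 / (22400)² m ≈ 3.067e+11 m = 306.7 Gm.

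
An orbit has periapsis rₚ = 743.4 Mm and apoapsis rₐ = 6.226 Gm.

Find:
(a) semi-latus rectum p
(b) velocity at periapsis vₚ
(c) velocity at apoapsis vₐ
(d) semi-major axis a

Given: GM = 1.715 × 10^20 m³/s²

Convert to SI: rₚ = 743.4 Mm = 7.434e+08 m; rₐ = 6.226 Gm = 6.226e+09 m.
(a) From a = (rₚ + rₐ)/2 = 3.4847e+09 m and e = (rₐ − rₚ)/(rₐ + rₚ) = 0.786667, p = a(1 − e²) = 3.4847e+09 · (1 − (0.786667)²) ≈ 1.328e+09 m
(b) With a = (rₚ + rₐ)/2 = 3.4847e+09 m, vₚ = √(GM (2/rₚ − 1/a)) = √(1.715e+20 · (2/7.434e+08 − 1/3.4847e+09)) m/s ≈ 6.42e+05 m/s
(c) With a = (rₚ + rₐ)/2 = 3.4847e+09 m, vₐ = √(GM (2/rₐ − 1/a)) = √(1.715e+20 · (2/6.226e+09 − 1/3.4847e+09)) m/s ≈ 7.666e+04 m/s
(d) a = (rₚ + rₐ)/2 = (7.434e+08 + 6.226e+09)/2 ≈ 3.485e+09 m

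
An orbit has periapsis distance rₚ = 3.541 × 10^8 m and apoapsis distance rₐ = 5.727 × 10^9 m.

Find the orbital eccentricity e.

e = (rₐ − rₚ) / (rₐ + rₚ).
e = (5.727e+09 − 3.541e+08) / (5.727e+09 + 3.541e+08) = 5.3729e+09 / 6.0811e+09 ≈ 0.8835.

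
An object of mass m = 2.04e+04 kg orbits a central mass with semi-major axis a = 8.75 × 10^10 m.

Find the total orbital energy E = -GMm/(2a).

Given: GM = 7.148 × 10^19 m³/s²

E = −GMm / (2a).
E = −7.148e+19 · 2.04e+04 / (2 · 8.75e+10) J ≈ -8.333e+12 J = -8.333 TJ.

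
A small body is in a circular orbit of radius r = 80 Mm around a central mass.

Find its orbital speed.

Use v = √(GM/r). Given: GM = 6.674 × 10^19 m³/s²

Convert to SI: r = 80 Mm = 8e+07 m.
For a circular orbit, gravity supplies the centripetal force, so v = √(GM / r).
v = √(6.674e+19 / 8e+07) m/s ≈ 9.134e+05 m/s = 913.4 km/s.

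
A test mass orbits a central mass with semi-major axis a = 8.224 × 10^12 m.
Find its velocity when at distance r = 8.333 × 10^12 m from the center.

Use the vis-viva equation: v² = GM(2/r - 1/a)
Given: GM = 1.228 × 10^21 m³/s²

Vis-viva: v = √(GM · (2/r − 1/a)).
2/r − 1/a = 2/8.333e+12 − 1/8.224e+12 = 1.18414e-13 m⁻¹.
v = √(1.228e+21 · 1.18414e-13) m/s ≈ 1.206e+04 m/s = 12.06 km/s.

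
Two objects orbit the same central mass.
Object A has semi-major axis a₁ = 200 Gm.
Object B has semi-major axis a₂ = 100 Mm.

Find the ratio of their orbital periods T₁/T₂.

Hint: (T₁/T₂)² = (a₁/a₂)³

Convert to SI: a₁ = 200 Gm = 2e+11 m; a₂ = 100 Mm = 1e+08 m.
From Kepler's third law, (T₁/T₂)² = (a₁/a₂)³, so T₁/T₂ = (a₁/a₂)^(3/2).
a₁/a₂ = 2e+11 / 1e+08 = 2000.
T₁/T₂ = (2000)^(3/2) ≈ 8.944e+04.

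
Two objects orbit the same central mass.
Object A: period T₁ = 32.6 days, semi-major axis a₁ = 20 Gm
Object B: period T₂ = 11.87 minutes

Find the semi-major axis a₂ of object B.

Convert to SI: T₁ = 32.6 days = 2.81664e+06 s; a₁ = 20 Gm = 2e+10 m; T₂ = 11.87 minutes = 712.2 s.
Kepler's third law: (T₁/T₂)² = (a₁/a₂)³ ⇒ a₂ = a₁ · (T₂/T₁)^(2/3).
T₂/T₁ = 712.2 / 2.81664e+06 = 0.000252854.
a₂ = 2e+10 · (0.000252854)^(2/3) m ≈ 7.997e+07 m = 79.97 Mm.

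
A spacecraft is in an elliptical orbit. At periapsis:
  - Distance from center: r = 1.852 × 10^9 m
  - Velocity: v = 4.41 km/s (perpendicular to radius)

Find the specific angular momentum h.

Convert to SI: v = 4.41 km/s = 4410 m/s.
With v perpendicular to r, h = r · v.
h = 1.852e+09 · 4410 m²/s ≈ 8.167e+12 m²/s.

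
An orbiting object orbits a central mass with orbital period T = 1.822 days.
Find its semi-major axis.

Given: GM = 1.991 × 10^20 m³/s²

Convert to SI: T = 1.822 days = 157421 s.
Invert Kepler's third law: a = (GM · T² / (4π²))^(1/3).
Substituting T = 157421 s and GM = 1.991e+20 m³/s²:
a = (1.991e+20 · (157421)² / (4π²))^(1/3) m
a ≈ 5e+09 m = 5 Gm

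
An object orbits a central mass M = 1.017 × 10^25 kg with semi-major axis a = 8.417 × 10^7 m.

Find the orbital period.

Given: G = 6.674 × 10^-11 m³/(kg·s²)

GM = G · M = 6.674e-11 · 1.017e+25 = 6.78746e+14 m³/s².
Kepler's third law: T = 2π √(a³ / GM).
Substituting a = 8.417e+07 m and GM = 6.78746e+14 m³/s²:
T = 2π √((8.417e+07)³ / 6.78746e+14) s
T ≈ 1.862e+05 s = 2.156 days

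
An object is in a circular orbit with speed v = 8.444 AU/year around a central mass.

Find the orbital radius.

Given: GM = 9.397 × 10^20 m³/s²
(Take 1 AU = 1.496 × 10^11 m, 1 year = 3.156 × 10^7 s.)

Convert to SI: v = 8.444 AU/year = 40026.1 m/s.
For a circular orbit, v² = GM / r, so r = GM / v².
r = 9.397e+20 / (40026.1)² m ≈ 5.865e+11 m = 3.921 AU.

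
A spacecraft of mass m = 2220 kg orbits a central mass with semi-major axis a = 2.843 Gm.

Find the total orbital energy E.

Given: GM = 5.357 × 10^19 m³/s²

Convert to SI: a = 2.843 Gm = 2.843e+09 m.
E = −GMm / (2a).
E = −5.357e+19 · 2220 / (2 · 2.843e+09) J ≈ -2.092e+13 J = -20.92 TJ.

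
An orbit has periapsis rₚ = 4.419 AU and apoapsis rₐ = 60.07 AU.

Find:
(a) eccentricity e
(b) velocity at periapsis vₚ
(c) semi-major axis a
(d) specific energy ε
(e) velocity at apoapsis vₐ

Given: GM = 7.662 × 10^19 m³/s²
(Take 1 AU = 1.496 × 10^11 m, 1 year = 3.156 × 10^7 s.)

Convert to SI: rₚ = 4.419 AU = 6.61082e+11 m; rₐ = 60.07 AU = 8.98647e+12 m.
(a) e = (rₐ − rₚ)/(rₐ + rₚ) = (8.98647e+12 − 6.61082e+11)/(8.98647e+12 + 6.61082e+11) ≈ 0.863
(b) With a = (rₚ + rₐ)/2 = 4.82378e+12 m, vₚ = √(GM (2/rₚ − 1/a)) = √(7.662e+19 · (2/6.61082e+11 − 1/4.82378e+12)) m/s ≈ 1.469e+04 m/s
(c) a = (rₚ + rₐ)/2 = (6.61082e+11 + 8.98647e+12)/2 ≈ 4.824e+12 m
(d) With a = (rₚ + rₐ)/2 = 4.82378e+12 m, ε = −GM/(2a) = −7.662e+19/(2 · 4.82378e+12) J/kg ≈ -7.942e+06 J/kg
(e) With a = (rₚ + rₐ)/2 = 4.82378e+12 m, vₐ = √(GM (2/rₐ − 1/a)) = √(7.662e+19 · (2/8.98647e+12 − 1/4.82378e+12)) m/s ≈ 1081 m/s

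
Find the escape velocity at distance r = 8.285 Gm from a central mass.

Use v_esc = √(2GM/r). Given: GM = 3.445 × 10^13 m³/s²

Convert to SI: r = 8.285 Gm = 8.285e+09 m.
Escape velocity comes from setting total energy to zero: ½v² − GM/r = 0 ⇒ v_esc = √(2GM / r).
v_esc = √(2 · 3.445e+13 / 8.285e+09) m/s ≈ 91.19 m/s = 91.19 m/s.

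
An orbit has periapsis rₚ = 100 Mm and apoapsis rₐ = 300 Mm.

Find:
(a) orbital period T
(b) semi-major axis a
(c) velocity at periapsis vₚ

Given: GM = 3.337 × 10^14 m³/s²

Convert to SI: rₚ = 100 Mm = 1e+08 m; rₐ = 300 Mm = 3e+08 m.
(a) With a = (rₚ + rₐ)/2 = 2e+08 m, T = 2π √(a³/GM) = 2π √((2e+08)³/3.337e+14) s ≈ 9.729e+05 s
(b) a = (rₚ + rₐ)/2 = (1e+08 + 3e+08)/2 ≈ 2e+08 m
(c) With a = (rₚ + rₐ)/2 = 2e+08 m, vₚ = √(GM (2/rₚ − 1/a)) = √(3.337e+14 · (2/1e+08 − 1/2e+08)) m/s ≈ 2237 m/s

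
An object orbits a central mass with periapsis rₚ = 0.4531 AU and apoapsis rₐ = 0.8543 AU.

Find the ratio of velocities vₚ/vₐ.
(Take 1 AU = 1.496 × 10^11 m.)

Convert to SI: rₚ = 0.4531 AU = 6.77838e+10 m; rₐ = 0.8543 AU = 1.27803e+11 m.
Conservation of angular momentum gives rₚvₚ = rₐvₐ, so vₚ/vₐ = rₐ/rₚ.
vₚ/vₐ = 1.27803e+11 / 6.77838e+10 ≈ 1.885.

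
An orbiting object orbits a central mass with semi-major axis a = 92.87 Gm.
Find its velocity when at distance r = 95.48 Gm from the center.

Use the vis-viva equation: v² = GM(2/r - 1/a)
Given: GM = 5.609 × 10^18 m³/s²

Convert to SI: a = 92.87 Gm = 9.287e+10 m; r = 95.48 Gm = 9.548e+10 m.
Vis-viva: v = √(GM · (2/r − 1/a)).
2/r − 1/a = 2/9.548e+10 − 1/9.287e+10 = 1.01791e-11 m⁻¹.
v = √(5.609e+18 · 1.01791e-11) m/s ≈ 7556 m/s = 7.556 km/s.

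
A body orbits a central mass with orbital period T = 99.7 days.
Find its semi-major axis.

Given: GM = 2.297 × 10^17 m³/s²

Convert to SI: T = 99.7 days = 8.61408e+06 s.
Invert Kepler's third law: a = (GM · T² / (4π²))^(1/3).
Substituting T = 8.61408e+06 s and GM = 2.297e+17 m³/s²:
a = (2.297e+17 · (8.61408e+06)² / (4π²))^(1/3) m
a ≈ 7.558e+09 m = 7.558 Gm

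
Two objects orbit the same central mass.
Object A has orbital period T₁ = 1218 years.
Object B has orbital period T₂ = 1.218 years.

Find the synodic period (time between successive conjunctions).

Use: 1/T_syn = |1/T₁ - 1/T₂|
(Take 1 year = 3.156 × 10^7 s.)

Convert to SI: T₁ = 1218 years = 3.84401e+10 s; T₂ = 1.218 years = 3.84401e+07 s.
T_syn = |T₁ · T₂ / (T₁ − T₂)|.
T_syn = |3.84401e+10 · 3.84401e+07 / (3.84401e+10 − 3.84401e+07)| s ≈ 3.848e+07 s = 1.219 years.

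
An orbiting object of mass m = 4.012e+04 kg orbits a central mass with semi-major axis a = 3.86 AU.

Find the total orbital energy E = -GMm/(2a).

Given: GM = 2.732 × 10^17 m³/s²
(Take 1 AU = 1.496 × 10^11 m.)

Convert to SI: a = 3.86 AU = 5.77456e+11 m.
E = −GMm / (2a).
E = −2.732e+17 · 4.012e+04 / (2 · 5.77456e+11) J ≈ -9.491e+09 J = -9.491 GJ.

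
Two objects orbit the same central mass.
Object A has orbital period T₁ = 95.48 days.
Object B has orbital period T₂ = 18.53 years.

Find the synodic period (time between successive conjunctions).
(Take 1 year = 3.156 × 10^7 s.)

Convert to SI: T₁ = 95.48 days = 8.24947e+06 s; T₂ = 18.53 years = 5.84807e+08 s.
T_syn = |T₁ · T₂ / (T₁ − T₂)|.
T_syn = |8.24947e+06 · 5.84807e+08 / (8.24947e+06 − 5.84807e+08)| s ≈ 8.368e+06 s = 96.85 days.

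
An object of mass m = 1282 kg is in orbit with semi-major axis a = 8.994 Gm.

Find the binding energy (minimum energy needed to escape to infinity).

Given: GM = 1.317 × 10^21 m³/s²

Convert to SI: a = 8.994 Gm = 8.994e+09 m.
Total orbital energy is E = −GMm/(2a); binding energy is E_bind = −E = GMm/(2a).
E_bind = 1.317e+21 · 1282 / (2 · 8.994e+09) J ≈ 9.386e+13 J = 93.86 TJ.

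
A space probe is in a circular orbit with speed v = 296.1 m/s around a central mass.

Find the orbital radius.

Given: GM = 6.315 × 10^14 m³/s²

For a circular orbit, v² = GM / r, so r = GM / v².
r = 6.315e+14 / (296.1)² m ≈ 7.203e+09 m = 7.203 Gm.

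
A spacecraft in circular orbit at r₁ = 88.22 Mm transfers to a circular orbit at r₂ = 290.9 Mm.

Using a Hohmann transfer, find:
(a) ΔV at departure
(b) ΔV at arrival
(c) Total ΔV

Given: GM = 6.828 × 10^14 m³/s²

Convert to SI: r₁ = 88.22 Mm = 8.822e+07 m; r₂ = 290.9 Mm = 2.909e+08 m.
Transfer semi-major axis: a_t = (r₁ + r₂)/2 = (8.822e+07 + 2.909e+08)/2 = 1.8956e+08 m.
Circular speeds: v₁ = √(GM/r₁) = 2782.04 m/s, v₂ = √(GM/r₂) = 1532.06 m/s.
Transfer speeds (vis-viva v² = GM(2/r − 1/a_t)): v₁ᵗ = 3446.37 m/s, v₂ᵗ = 1045.17 m/s.
(a) ΔV₁ = |v₁ᵗ − v₁| ≈ 664.3 m/s = 664.3 m/s.
(b) ΔV₂ = |v₂ − v₂ᵗ| ≈ 486.9 m/s = 486.9 m/s.
(c) ΔV_total = ΔV₁ + ΔV₂ ≈ 1151 m/s = 1.151 km/s.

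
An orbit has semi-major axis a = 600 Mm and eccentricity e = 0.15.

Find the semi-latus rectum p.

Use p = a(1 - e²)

Convert to SI: a = 600 Mm = 6e+08 m.
p = a (1 − e²).
p = 6e+08 · (1 − (0.15)²) = 6e+08 · 0.9775 ≈ 5.865e+08 m = 586.5 Mm.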